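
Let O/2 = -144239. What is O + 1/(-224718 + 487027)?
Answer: -75670375701/262309 ≈ -2.8848e+5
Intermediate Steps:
O = -288478 (O = 2*(-144239) = -288478)
O + 1/(-224718 + 487027) = -288478 + 1/(-224718 + 487027) = -288478 + 1/262309 = -75670375701/262309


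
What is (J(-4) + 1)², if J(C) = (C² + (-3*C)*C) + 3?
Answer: 784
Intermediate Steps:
J(C) = 3 - 2*C² (J(C) = (C² - 3*C²) + 3 = -2*C² + 3 = 3 - 2*C²)
(J(-4) + 1)² = ((3 - 2*(-4)²) + 1)² = ((3 - 2*16) + 1)² = ((3 - 32) + 1)² = (-29 + 1)² = (-28)² = 784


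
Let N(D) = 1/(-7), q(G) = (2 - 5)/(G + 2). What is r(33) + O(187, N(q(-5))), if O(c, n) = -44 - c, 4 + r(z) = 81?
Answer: -154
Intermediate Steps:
r(z) = 77 (r(z) = -4 + 81 = 77)
q(G) = -3/(2 + G)
N(D) = -1/7
r(33) + O(187, N(q(-5))) = 77 + (-44 - 1*187) = 77 + (-44 - 187) = 77 - 231 = -154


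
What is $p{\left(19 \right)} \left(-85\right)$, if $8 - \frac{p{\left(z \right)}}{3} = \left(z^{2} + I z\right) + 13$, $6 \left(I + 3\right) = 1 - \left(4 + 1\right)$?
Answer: $75565$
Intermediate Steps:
$I = - \frac{11}{3}$ ($I = -3 + \frac{1 - \left(4 + 1\right)}{6} = -3 + \frac{1 - 5}{6} = -3 + \frac{1}{6} \left(-4\right) = -3 - \frac{2}{3} = - \frac{11}{3} \approx -3.6667$)
$p{\left(z \right)} = -15 - 3 z^{2} + 11 z$ ($p{\left(z \right)} = 24 - 3 \left(\left(z^{2} - \frac{11 z}{3}\right) + 13\right) = 24 - 3 \left(13 + z^{2} - \frac{11 z}{3}\right) = 24 - \left(39 - 11 z + 3 z^{2}\right) = -15 - 3 z^{2} + 11 z$)
$p{\left(19 \right)} \left(-85\right) = \left(-15 - 3 \cdot 19^{2} + 11 \cdot 19\right) \left(-85\right) = \left(-15 - 1083 + 209\right) \left(-85\right) = \left(-889\right) \left(-85\right) = 75565$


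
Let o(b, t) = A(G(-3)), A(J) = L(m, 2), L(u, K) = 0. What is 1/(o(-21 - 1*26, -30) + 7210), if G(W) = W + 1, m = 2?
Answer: 1/7210 ≈ 0.00013870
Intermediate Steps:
G(W) = 1 + W
A(J) = 0
o(b, t) = 0
1/(o(-21 - 1*26, -30) + 7210) = 1/(0 + 7210) = 1/7210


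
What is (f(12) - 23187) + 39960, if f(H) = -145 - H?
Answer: 16616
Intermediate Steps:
(f(12) - 23187) + 39960 = ((-145 - 1*12) - 23187) + 39960 = ((-145 - 12) - 23187) + 39960 = (-157 - 23187) + 39960 = -23344 + 39960 = 16616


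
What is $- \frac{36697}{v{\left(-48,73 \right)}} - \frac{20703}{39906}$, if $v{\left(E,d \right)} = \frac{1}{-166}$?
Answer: $\frac{81031813103}{13302} \approx 6.0917 \cdot 10^{6}$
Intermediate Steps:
$v{\left(E,d \right)} = - \frac{1}{166}$
$- \frac{36697}{v{\left(-48,73 \right)}} - \frac{20703}{39906} = - \frac{36697}{- \frac{1}{166}} - \frac{20703}{39906} = \left(-36697\right) \left(-166\right) - \frac{6901}{13302} = 6091702 - \frac{6901}{13302} = \frac{81031813103}{13302}$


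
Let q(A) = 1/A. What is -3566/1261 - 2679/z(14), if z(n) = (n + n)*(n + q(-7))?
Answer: -49091/5044 ≈ -9.7326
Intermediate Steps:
z(n) = 2*n*(-⅐ + n) (z(n) = (n + n)*(n + 1/(-7)) = (2*n)*(n - ⅐) = (2*n)*(-⅐ + n) = 2*n*(-⅐ + n))
-3566/1261 - 2679/z(14) = -3566/1261 - 2679*1/(4*(-1 + 7*14)) = -3566*1/1261 - 2679*1/(4*(-1 + 98)) = -3566/1261 - 2679/((2/7)*14*97) = -3566/1261 - 2679/388 = -49091/5044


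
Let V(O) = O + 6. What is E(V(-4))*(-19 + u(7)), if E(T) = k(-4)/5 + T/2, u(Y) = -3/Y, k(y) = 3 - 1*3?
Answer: -136/7 ≈ -19.429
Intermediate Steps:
k(y) = 0 (k(y) = 3 - 3 = 0)
V(O) = 6 + O
E(T) = T/2 (E(T) = 0/5 + T/2 = 0*(1/5) + T*(1/2) = 0 + T/2 = T/2)
E(V(-4))*(-19 + u(7)) = ((6 - 4)/2)*(-19 - 3/7) = ((1/2)*2)*(-19 - 3*1/7) = 1*(-19 - 3/7) = 1*(-136/7) = -136/7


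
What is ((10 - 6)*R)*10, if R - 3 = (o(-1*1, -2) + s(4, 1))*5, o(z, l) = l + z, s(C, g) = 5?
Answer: 520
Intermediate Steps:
R = 13 (R = 3 + ((-2 - 1*1) + 5)*5 = 3 + ((-2 - 1) + 5)*5 = 3 + (-3 + 5)*5 = 3 + 2*5 = 3 + 10 = 13)
((10 - 6)*R)*10 = ((10 - 6)*13)*10 = (4*13)*10 = 52*10 = 520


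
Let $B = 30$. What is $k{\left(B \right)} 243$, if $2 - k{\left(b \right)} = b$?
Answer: $-6804$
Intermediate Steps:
$k{\left(b \right)} = 2 - b$
$k{\left(B \right)} 243 = \left(2 - 30\right) 243 = \left(-28\right) 243 = -6804$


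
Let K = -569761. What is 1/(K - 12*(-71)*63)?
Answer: -1/516085 ≈ -1.9377e-6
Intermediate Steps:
1/(K - 12*(-71)*63) = 1/(-569761 - 12*(-71)*63) = 1/(-569761 + 852*63) = 1/(-569761 + 53676) = 1/(-516085) = -1/516085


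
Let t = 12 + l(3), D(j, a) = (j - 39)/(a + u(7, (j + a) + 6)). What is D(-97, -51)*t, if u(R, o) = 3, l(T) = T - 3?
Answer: 34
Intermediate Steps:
l(T) = -3 + T
D(j, a) = (-39 + j)/(3 + a) (D(j, a) = (j - 39)/(a + 3) = (-39 + j)/(3 + a))
t = 12 (t = 12 + (-3 + 3) = 12 + 0 = 12)
D(-97, -51)*t = ((-39 - 97)/(3 - 51))*12 = (-136/(-48))*12 = -1/48*(-136)*12 = (17/6)*12 = 34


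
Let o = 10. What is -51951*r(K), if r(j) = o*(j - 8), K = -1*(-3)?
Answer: 2597550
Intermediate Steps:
K = 3
r(j) = -80 + 10*j (r(j) = 10*(j - 8) = 10*(-8 + j) = -80 + 10*j)
-51951*r(K) = -51951*(-80 + 10*3) = -51951*(-80 + 30) = -51951*(-50) = 2597550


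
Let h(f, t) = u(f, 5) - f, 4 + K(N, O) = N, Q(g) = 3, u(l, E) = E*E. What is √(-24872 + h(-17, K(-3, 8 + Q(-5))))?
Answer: I*√24830 ≈ 157.58*I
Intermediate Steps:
u(l, E) = E²
K(N, O) = -4 + N
h(f, t) = 25 - f (h(f, t) = 5² - f = 25 - f)
√(-24872 + h(-17, K(-3, 8 + Q(-5)))) = √(-24872 + (25 - 1*(-17))) = √(-24872 + (25 + 17)) = √(-24872 + 42) = √(-24830) = I*√24830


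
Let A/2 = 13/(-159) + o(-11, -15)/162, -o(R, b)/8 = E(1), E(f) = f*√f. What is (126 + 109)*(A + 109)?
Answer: 109700585/4293 ≈ 25553.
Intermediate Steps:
E(f) = f^(3/2)
o(R, b) = -8 (o(R, b) = -8*1^(3/2) = -8*1 = -8)
A = -1126/4293 (A = 2*(13/(-159) - 8/162) = 2*(13*(-1/159) - 8*1/162) = 2*(-13/159 - 4/81) = 2*(-563/4293) = -1126/4293 ≈ -0.26229)
(126 + 109)*(A + 109) = (126 + 109)*(-1126/4293 + 109) = 235*(466811/4293) = 109700585/4293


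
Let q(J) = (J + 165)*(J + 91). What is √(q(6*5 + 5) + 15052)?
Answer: 2*√10063 ≈ 200.63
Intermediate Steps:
q(J) = (91 + J)*(165 + J) (q(J) = (165 + J)*(91 + J) = (91 + J)*(165 + J))
√(q(6*5 + 5) + 15052) = √((15015 + (6*5 + 5)² + 256*(6*5 + 5)) + 15052) = √((15015 + (30 + 5)² + 256*(30 + 5)) + 15052) = √((15015 + 35² + 256*35) + 15052) = √((15015 + 1225 + 8960) + 15052) = √(25200 + 15052) = √40252 = 2*√10063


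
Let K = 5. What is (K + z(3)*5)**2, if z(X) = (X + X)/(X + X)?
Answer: 100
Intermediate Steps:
z(X) = 1 (z(X) = (2*X)/((2*X)) = (2*X)*(1/(2*X)) = 1)
(K + z(3)*5)**2 = (5 + 1*5)**2 = (5 + 5)**2 = 10**2 = 100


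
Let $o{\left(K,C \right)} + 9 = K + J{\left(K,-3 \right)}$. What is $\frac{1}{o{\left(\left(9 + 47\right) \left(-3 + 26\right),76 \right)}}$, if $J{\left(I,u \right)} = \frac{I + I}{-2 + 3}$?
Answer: $\frac{1}{3855} \approx 0.0002594$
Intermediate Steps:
$J{\left(I,u \right)} = 2 I$ ($J{\left(I,u \right)} = \frac{2 I}{1} = 2 I 1 = 2 I$)
$o{\left(K,C \right)} = -9 + 3 K$ ($o{\left(K,C \right)} = -9 + \left(K + 2 K\right) = -9 + 3 K$)
$\frac{1}{o{\left(\left(9 + 47\right) \left(-3 + 26\right),76 \right)}} = \frac{1}{-9 + 3 \left(9 + 47\right) \left(-3 + 26\right)} = \frac{1}{-9 + 3 \cdot 56 \cdot 23} = \frac{1}{-9 + 3 \cdot 1288} = \frac{1}{-9 + 3864} = \frac{1}{3855}$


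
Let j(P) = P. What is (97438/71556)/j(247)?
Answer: 48719/8837166 ≈ 0.0055130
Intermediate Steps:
(97438/71556)/j(247) = (97438/71556)/247 = (97438*(1/71556))*(1/247) = (48719/35778)*(1/247) = 48719/8837166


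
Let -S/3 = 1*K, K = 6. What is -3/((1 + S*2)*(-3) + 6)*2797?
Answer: -2797/37 ≈ -75.595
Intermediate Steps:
S = -18 (S = -3*6 = -18)
-3/((1 + S*2)*(-3) + 6)*2797 = -3/((1 - 18*2)*(-3) + 6)*2797 = -3/((1 - 36)*(-3) + 6)*2797 = -3/(-35*(-3) + 6)*2797 = -3/(105 + 6)*2797 = -3/111*2797 = -3*1/111*2797 = -1/37*2797 = -2797/37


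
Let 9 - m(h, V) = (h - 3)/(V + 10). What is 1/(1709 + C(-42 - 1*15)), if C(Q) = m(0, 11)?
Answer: 7/12027 ≈ 0.00058202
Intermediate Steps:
m(h, V) = 9 - (-3 + h)/(10 + V) (m(h, V) = 9 - (h - 3)/(V + 10) = 9 - (-3 + h)/(10 + V))
C(Q) = 64/7 (C(Q) = (93 - 1*0 + 9*11)/(10 + 11) = (93 + 0 + 99)/21 = (1/21)*192 = 64/7)
1/(1709 + C(-42 - 1*15)) = 1/(1709 + 64/7) = 1/(12027/7) = 7/12027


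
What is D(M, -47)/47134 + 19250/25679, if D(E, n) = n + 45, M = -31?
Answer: 453639071/605176993 ≈ 0.74960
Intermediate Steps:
D(E, n) = 45 + n
D(M, -47)/47134 + 19250/25679 = (45 - 47)/47134 + 19250/25679 = -2*1/47134 + 19250*(1/25679) = -1/23567 + 19250/25679 = 453639071/605176993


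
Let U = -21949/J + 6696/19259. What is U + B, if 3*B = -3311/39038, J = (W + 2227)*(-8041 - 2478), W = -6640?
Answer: 11131016238514897/34900341411636174 ≈ 0.31894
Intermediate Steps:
J = 46420347 (J = (-6640 + 2227)*(-8041 - 2478) = -4413*(-10519) = 46420347)
B = -3311/117114 (B = (-3311/39038)/3 = (-3311*1/39038)/3 = (⅓)*(-3311/39038) = -3311/117114 ≈ -0.028272)
U = 310407927721/894009462873 (U = -21949/46420347 + 6696/19259 = 310407927721/894009462873 ≈ 0.34721)
U + B = 310407927721/894009462873 - 3311/117114 = 11131016238514897/34900341411636174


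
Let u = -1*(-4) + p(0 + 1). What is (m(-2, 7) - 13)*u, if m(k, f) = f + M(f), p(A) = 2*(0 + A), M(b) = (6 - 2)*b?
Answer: 132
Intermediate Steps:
M(b) = 4*b
p(A) = 2*A
m(k, f) = 5*f (m(k, f) = f + 4*f = 5*f)
u = 6 (u = -1*(-4) + 2*(0 + 1) = 4 + 2*1 = 4 + 2 = 6)
(m(-2, 7) - 13)*u = (5*7 - 13)*6 = (35 - 13)*6 = 22*6 = 132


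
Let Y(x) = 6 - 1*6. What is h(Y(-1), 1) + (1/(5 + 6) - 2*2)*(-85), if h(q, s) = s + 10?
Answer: 3776/11 ≈ 343.27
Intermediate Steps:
Y(x) = 0 (Y(x) = 6 - 6 = 0)
h(q, s) = 10 + s
h(Y(-1), 1) + (1/(5 + 6) - 2*2)*(-85) = (10 + 1) + (1/(5 + 6) - 2*2)*(-85) = 11 + (1/11 - 4)*(-85) = 11 - 43/11*(-85) = 11 + 3655/11 = 3776/11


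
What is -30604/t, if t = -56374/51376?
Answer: 786155552/28187 ≈ 27891.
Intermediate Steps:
t = -28187/25688 (t = -56374*1/51376 = -28187/25688 ≈ -1.0973)
-30604/t = -30604/(-28187/25688) = -30604*(-25688/28187) = 786155552/28187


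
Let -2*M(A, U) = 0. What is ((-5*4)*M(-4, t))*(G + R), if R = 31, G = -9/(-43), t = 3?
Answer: 0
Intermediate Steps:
M(A, U) = 0 (M(A, U) = -1/2*0 = 0)
G = 9/43 (G = -9*(-1/43) = 9/43 ≈ 0.20930)
((-5*4)*M(-4, t))*(G + R) = (-5*4*0)*(9/43 + 31) = -20*0*(1342/43) = 0*(1342/43) = 0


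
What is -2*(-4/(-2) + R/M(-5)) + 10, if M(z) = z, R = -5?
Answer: 4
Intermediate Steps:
-2*(-4/(-2) + R/M(-5)) + 10 = -2*(-4/(-2) - 5/(-5)) + 10 = -2*(-4*(-½) - 5*(-⅕)) + 10 = -2*(2 + 1) + 10 = -2*3 + 10 = -6 + 10 = 4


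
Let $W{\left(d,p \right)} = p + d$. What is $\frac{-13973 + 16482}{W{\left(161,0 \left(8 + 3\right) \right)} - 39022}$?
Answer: $- \frac{2509}{38861} \approx -0.064563$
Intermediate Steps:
$W{\left(d,p \right)} = d + p$
$\frac{-13973 + 16482}{W{\left(161,0 \left(8 + 3\right) \right)} - 39022} = \frac{-13973 + 16482}{\left(161 + 0 \left(8 + 3\right)\right) - 39022} = \frac{2509}{\left(161 + 0 \cdot 11\right) - 39022} = \frac{2509}{\left(161 + 0\right) - 39022} = \frac{2509}{161 - 39022} = \frac{2509}{-38861} = 2509 \left(- \frac{1}{38861}\right) = - \frac{2509}{38861}$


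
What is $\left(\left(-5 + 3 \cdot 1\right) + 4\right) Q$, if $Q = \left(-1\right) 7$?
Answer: $-14$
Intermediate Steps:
$Q = -7$
$\left(\left(-5 + 3 \cdot 1\right) + 4\right) Q = \left(\left(-5 + 3 \cdot 1\right) + 4\right) \left(-7\right) = \left(\left(-5 + 3\right) + 4\right) \left(-7\right) = \left(-2 + 4\right) \left(-7\right) = 2 \left(-7\right) = -14$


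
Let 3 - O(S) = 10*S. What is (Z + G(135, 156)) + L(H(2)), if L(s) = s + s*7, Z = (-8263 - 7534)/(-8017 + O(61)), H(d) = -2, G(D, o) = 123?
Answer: 938565/8624 ≈ 108.83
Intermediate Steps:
O(S) = 3 - 10*S
Z = 15797/8624 (Z = (-8263 - 7534)/(-8017 + (3 - 10*61)) = -15797/(-8017 + (3 - 610)) = -15797/(-8017 - 607) = -15797/(-8624) = -15797*(-1/8624) = 15797/8624 ≈ 1.8317)
L(s) = 8*s (L(s) = s + 7*s = 8*s)
(Z + G(135, 156)) + L(H(2)) = (15797/8624 + 123) + 8*(-2) = 1076549/8624 - 16 = 938565/8624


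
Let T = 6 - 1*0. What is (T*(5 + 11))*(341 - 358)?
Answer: -1632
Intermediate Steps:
T = 6 (T = 6 + 0 = 6)
(T*(5 + 11))*(341 - 358) = (6*(5 + 11))*(341 - 358) = (6*16)*(-17) = 96*(-17) = -1632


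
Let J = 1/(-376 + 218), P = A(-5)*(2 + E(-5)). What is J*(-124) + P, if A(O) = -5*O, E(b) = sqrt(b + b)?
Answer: 4012/79 + 25*I*sqrt(10) ≈ 50.785 + 79.057*I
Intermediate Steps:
E(b) = sqrt(2)*sqrt(b) (E(b) = sqrt(2*b) = sqrt(2)*sqrt(b))
P = 50 + 25*I*sqrt(10) (P = (-5*(-5))*(2 + sqrt(2)*sqrt(-5)) = 25*(2 + sqrt(2)*(I*sqrt(5))) = 25*(2 + I*sqrt(10)) = 50 + 25*I*sqrt(10) ≈ 50.0 + 79.057*I)
J = -1/158 (J = 1/(-158) = -1/158 ≈ -0.0063291)
J*(-124) + P = -1/158*(-124) + (50 + 25*I*sqrt(10)) = 62/79 + (50 + 25*I*sqrt(10)) = 4012/79 + 25*I*sqrt(10)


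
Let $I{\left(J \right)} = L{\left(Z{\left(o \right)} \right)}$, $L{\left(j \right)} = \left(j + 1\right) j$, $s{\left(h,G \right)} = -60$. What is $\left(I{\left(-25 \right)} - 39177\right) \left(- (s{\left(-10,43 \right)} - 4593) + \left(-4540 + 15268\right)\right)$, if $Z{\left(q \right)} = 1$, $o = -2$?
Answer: $-602550675$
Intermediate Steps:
$L{\left(j \right)} = j \left(1 + j\right)$ ($L{\left(j \right)} = \left(1 + j\right) j = j \left(1 + j\right)$)
$I{\left(J \right)} = 2$ ($I{\left(J \right)} = 1 \left(1 + 1\right) = 1 \cdot 2 = 2$)
$\left(I{\left(-25 \right)} - 39177\right) \left(- (s{\left(-10,43 \right)} - 4593) + \left(-4540 + 15268\right)\right) = \left(2 - 39177\right) \left(- (-60 - 4593) + \left(-4540 + 15268\right)\right) = - 39175 \left(- (-60 - 4593) + 10728\right) = - 39175 \left(\left(-1\right) \left(-4653\right) + 10728\right) = - 39175 \left(4653 + 10728\right) = \left(-39175\right) 15381 = -602550675$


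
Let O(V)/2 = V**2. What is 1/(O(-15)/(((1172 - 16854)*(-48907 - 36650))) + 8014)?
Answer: 223617479/1792070476781 ≈ 0.00012478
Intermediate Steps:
O(V) = 2*V**2
1/(O(-15)/(((1172 - 16854)*(-48907 - 36650))) + 8014) = 1/((2*(-15)**2)/(((1172 - 16854)*(-48907 - 36650))) + 8014) = 1/((2*225)/((-15682*(-85557))) + 8014) = 1/(450/1341704874 + 8014) = 1/(450*(1/1341704874) + 8014) = 1/(75/223617479 + 8014) = 1/(1792070476781/223617479) = 223617479/1792070476781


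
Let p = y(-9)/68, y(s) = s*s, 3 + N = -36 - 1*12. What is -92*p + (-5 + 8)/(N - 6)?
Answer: -35414/323 ≈ -109.64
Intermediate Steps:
N = -51 (N = -3 + (-36 - 1*12) = -3 + (-36 - 12) = -3 - 48 = -51)
y(s) = s²
p = 81/68 (p = (-9)²/68 = 81*(1/68) = 81/68 ≈ 1.1912)
-92*p + (-5 + 8)/(N - 6) = -92*81/68 + (-5 + 8)/(-51 - 6) = -1863/17 + 3/(-57) = -1863/17 + 3*(-1/57) = -1863/17 - 1/19 = -35414/323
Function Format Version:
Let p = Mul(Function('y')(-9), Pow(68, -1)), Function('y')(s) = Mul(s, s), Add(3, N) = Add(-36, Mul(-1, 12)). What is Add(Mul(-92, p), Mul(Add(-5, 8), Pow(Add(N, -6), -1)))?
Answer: Rational(-35414, 323) ≈ -109.64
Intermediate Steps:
N = -51 (N = Add(-3, Add(-36, Mul(-1, 12))) = Add(-3, Add(-36, -12)) = Add(-3, -48) = -51)
Function('y')(s) = Pow(s, 2)
p = Rational(81, 68) (p = Mul(Pow(-9, 2), Pow(68, -1)) = Mul(81, Rational(1, 68)) = Rational(81, 68) ≈ 1.1912)
Add(Mul(-92, p), Mul(Add(-5, 8), Pow(Add(N, -6), -1))) = Add(Mul(-92, Rational(81, 68)), Mul(Add(-5, 8), Pow(Add(-51, -6), -1))) = Add(Rational(-1863, 17), Mul(3, Pow(-57, -1))) = Add(Rational(-1863, 17), Mul(3, Rational(-1, 57))) = Add(Rational(-1863, 17), Rational(-1, 19)) = Rational(-35414, 323)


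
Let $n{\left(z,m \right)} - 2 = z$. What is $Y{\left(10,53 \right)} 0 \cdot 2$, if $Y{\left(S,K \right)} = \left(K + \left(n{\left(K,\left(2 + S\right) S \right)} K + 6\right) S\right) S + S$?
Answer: $0$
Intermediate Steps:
$n{\left(z,m \right)} = 2 + z$
$Y{\left(S,K \right)} = S + S \left(K + S \left(6 + K \left(2 + K\right)\right)\right)$ ($Y{\left(S,K \right)} = \left(K + \left(\left(2 + K\right) K + 6\right) S\right) S + S = \left(K + \left(K \left(2 + K\right) + 6\right) S\right) S + S = \left(K + \left(6 + K \left(2 + K\right)\right) S\right) S + S = \left(K + S \left(6 + K \left(2 + K\right)\right)\right) S + S = S \left(K + S \left(6 + K \left(2 + K\right)\right)\right) + S = S + S \left(K + S \left(6 + K \left(2 + K\right)\right)\right)$)
$Y{\left(10,53 \right)} 0 \cdot 2 = 10 \left(1 + 53 + 6 \cdot 10 + 53 \cdot 10 \left(2 + 53\right)\right) 0 \cdot 2 = 10 \left(1 + 53 + 60 + 53 \cdot 10 \cdot 55\right) 0 = 10 \left(1 + 53 + 60 + 29150\right) 0 = 10 \cdot 29264 \cdot 0 = 292640 \cdot 0 = 0$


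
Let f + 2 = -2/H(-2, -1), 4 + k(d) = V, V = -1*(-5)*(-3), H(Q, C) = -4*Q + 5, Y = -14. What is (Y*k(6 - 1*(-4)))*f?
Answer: -7448/13 ≈ -572.92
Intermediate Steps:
H(Q, C) = 5 - 4*Q
V = -15 (V = 5*(-3) = -15)
k(d) = -19 (k(d) = -4 - 15 = -19)
f = -28/13 (f = -2 - 2/(5 - 4*(-2)) = -2 - 2/(5 + 8) = -2 - 2/13 = -28/13 ≈ -2.1538)
(Y*k(6 - 1*(-4)))*f = -14*(-19)*(-28/13) = 266*(-28/13) = -7448/13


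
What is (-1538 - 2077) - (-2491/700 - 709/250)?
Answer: -12630119/3500 ≈ -3608.6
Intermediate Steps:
(-1538 - 2077) - (-2491/700 - 709/250) = -3615 - (-2491*1/700 - 709*1/250) = -3615 - (-2491/700 - 709/250) = -3615 - 1*(-22381/3500) = -3615 + 22381/3500 = -12630119/3500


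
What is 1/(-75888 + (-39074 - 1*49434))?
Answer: -1/164396 ≈ -6.0829e-6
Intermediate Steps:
1/(-75888 + (-39074 - 1*49434)) = 1/(-75888 + (-39074 - 49434)) = 1/(-75888 - 88508) = 1/(-164396) = -1/164396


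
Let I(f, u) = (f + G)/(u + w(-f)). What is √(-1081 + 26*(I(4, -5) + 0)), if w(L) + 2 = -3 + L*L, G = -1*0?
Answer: I*√9573/3 ≈ 32.614*I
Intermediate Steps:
G = 0
w(L) = -5 + L² (w(L) = -2 + (-3 + L*L) = -2 + (-3 + L²) = -5 + L²)
I(f, u) = f/(-5 + u + f²) (I(f, u) = (f + 0)/(u + (-5 + (-f)²)) = f/(u + (-5 + f²)) = f/(-5 + u + f²))
√(-1081 + 26*(I(4, -5) + 0)) = √(-1081 + 26*(4/(-5 - 5 + 4²) + 0)) = √(-1081 + 26*(4/(-5 - 5 + 16) + 0)) = √(-1081 + 26*(4/6 + 0)) = √(-1081 + 26*(4*(⅙) + 0)) = √(-1081 + 26*(⅔ + 0)) = √(-1081 + 26*(⅔)) = √(-1081 + 52/3) = √(-3191/3) = I*√9573/3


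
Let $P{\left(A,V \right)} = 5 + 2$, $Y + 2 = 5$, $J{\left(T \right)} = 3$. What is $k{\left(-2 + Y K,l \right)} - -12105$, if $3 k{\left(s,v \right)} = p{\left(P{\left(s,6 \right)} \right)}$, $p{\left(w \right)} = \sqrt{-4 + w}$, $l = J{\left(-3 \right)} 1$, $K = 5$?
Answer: $12105 + \frac{\sqrt{3}}{3} \approx 12106.0$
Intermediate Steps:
$Y = 3$ ($Y = -2 + 5 = 3$)
$P{\left(A,V \right)} = 7$
$l = 3$ ($l = 3 \cdot 1 = 3$)
$k{\left(s,v \right)} = \frac{\sqrt{3}}{3}$ ($k{\left(s,v \right)} = \frac{\sqrt{-4 + 7}}{3} = \frac{\sqrt{3}}{3}$)
$k{\left(-2 + Y K,l \right)} - -12105 = \frac{\sqrt{3}}{3} - -12105 = \frac{\sqrt{3}}{3} + 12105 = 12105 + \frac{\sqrt{3}}{3}$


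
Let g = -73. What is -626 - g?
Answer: -553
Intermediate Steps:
-626 - g = -626 - 1*(-73) = -626 + 73 = -553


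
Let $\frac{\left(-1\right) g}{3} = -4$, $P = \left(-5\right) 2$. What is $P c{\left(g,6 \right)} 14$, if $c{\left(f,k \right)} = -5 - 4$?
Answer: $1260$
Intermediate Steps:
$P = -10$
$g = 12$ ($g = \left(-3\right) \left(-4\right) = 12$)
$c{\left(f,k \right)} = -9$ ($c{\left(f,k \right)} = -5 - 4 = -9$)
$P c{\left(g,6 \right)} 14 = \left(-10\right) \left(-9\right) 14 = 90 \cdot 14 = 1260$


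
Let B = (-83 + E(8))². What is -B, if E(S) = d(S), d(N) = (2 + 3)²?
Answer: -3364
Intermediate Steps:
d(N) = 25 (d(N) = 5² = 25)
E(S) = 25
B = 3364 (B = (-83 + 25)² = (-58)² = 3364)
-B = -1*3364 = -3364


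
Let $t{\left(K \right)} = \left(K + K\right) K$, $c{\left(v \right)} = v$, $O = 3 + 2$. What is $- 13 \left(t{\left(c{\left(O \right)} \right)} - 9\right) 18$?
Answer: $-9594$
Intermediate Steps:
$O = 5$
$t{\left(K \right)} = 2 K^{2}$ ($t{\left(K \right)} = 2 K K = 2 K^{2}$)
$- 13 \left(t{\left(c{\left(O \right)} \right)} - 9\right) 18 = - 13 \left(2 \cdot 5^{2} - 9\right) 18 = - 13 \left(2 \cdot 25 - 9\right) 18 = - 13 \left(50 - 9\right) 18 = \left(-13\right) 41 \cdot 18 = \left(-533\right) 18 = -9594$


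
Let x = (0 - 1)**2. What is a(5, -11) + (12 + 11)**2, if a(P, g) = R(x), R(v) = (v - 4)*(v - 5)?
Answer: 541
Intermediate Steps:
x = 1 (x = (-1)**2 = 1)
R(v) = (-5 + v)*(-4 + v) (R(v) = (-4 + v)*(-5 + v) = (-5 + v)*(-4 + v))
a(P, g) = 12 (a(P, g) = 20 + 1**2 - 9*1 = 20 + 1 - 9 = 12)
a(5, -11) + (12 + 11)**2 = 12 + (12 + 11)**2 = 12 + 23**2 = 12 + 529 = 541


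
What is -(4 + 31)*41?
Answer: -1435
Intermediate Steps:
-(4 + 31)*41 = -35*41 = -1*1435 = -1435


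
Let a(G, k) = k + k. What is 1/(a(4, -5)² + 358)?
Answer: 1/458 ≈ 0.0021834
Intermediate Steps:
a(G, k) = 2*k
1/(a(4, -5)² + 358) = 1/((2*(-5))² + 358) = 1/((-10)² + 358) = 1/(100 + 358) = 1/458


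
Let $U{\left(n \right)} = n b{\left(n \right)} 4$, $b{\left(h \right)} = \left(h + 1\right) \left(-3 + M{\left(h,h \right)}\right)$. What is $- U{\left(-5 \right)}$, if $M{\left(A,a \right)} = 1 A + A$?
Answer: $1040$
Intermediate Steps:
$M{\left(A,a \right)} = 2 A$ ($M{\left(A,a \right)} = A + A = 2 A$)
$b{\left(h \right)} = \left(1 + h\right) \left(-3 + 2 h\right)$ ($b{\left(h \right)} = \left(h + 1\right) \left(-3 + 2 h\right) = \left(1 + h\right) \left(-3 + 2 h\right)$)
$U{\left(n \right)} = 4 n \left(-3 - n + 2 n^{2}\right)$ ($U{\left(n \right)} = n \left(-3 - n + 2 n^{2}\right) 4 = 4 n \left(-3 - n + 2 n^{2}\right)$)
$- U{\left(-5 \right)} = - 4 \left(-5\right) \left(-3 - -5 + 2 \left(-5\right)^{2}\right) = - 4 \left(-5\right) \left(-3 + 5 + 2 \cdot 25\right) = - 4 \left(-5\right) \left(-3 + 5 + 50\right) = - 4 \left(-5\right) 52 = \left(-1\right) \left(-1040\right) = 1040$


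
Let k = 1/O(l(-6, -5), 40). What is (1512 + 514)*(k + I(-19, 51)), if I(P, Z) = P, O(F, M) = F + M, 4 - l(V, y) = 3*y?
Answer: -2269120/59 ≈ -38460.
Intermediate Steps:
l(V, y) = 4 - 3*y
k = 1/59 (k = 1/((4 - 3*(-5)) + 40) = 1/((4 + 15) + 40) = 1/(19 + 40) = 1/59 ≈ 0.016949)
(1512 + 514)*(k + I(-19, 51)) = (1512 + 514)*(1/59 - 19) = 2026*(-1120/59) = -2269120/59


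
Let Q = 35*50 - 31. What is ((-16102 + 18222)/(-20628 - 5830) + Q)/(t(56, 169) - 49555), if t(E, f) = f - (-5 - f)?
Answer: -22739591/651025548 ≈ -0.034929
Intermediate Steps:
t(E, f) = 5 + 2*f (t(E, f) = f + (5 + f) = 5 + 2*f)
Q = 1719 (Q = 1750 - 31 = 1719)
((-16102 + 18222)/(-20628 - 5830) + Q)/(t(56, 169) - 49555) = ((-16102 + 18222)/(-20628 - 5830) + 1719)/((5 + 2*169) - 49555) = (2120/(-26458) + 1719)/((5 + 338) - 49555) = (2120*(-1/26458) + 1719)/(343 - 49555) = (-1060/13229 + 1719)/(-49212) = (22739591/13229)*(-1/49212) = -22739591/651025548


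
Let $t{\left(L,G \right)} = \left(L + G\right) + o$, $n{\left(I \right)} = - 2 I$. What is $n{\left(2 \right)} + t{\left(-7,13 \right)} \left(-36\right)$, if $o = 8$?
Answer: $-508$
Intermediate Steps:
$t{\left(L,G \right)} = 8 + G + L$ ($t{\left(L,G \right)} = \left(L + G\right) + 8 = \left(G + L\right) + 8 = 8 + G + L$)
$n{\left(2 \right)} + t{\left(-7,13 \right)} \left(-36\right) = \left(-2\right) 2 + \left(8 + 13 - 7\right) \left(-36\right) = -4 + 14 \left(-36\right) = -4 - 504 = -508$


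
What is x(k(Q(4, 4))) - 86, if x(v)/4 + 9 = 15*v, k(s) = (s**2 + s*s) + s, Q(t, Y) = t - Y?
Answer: -122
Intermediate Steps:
k(s) = s + 2*s**2 (k(s) = (s**2 + s**2) + s = 2*s**2 + s = s + 2*s**2)
x(v) = -36 + 60*v (x(v) = -36 + 4*(15*v) = -36 + 60*v)
x(k(Q(4, 4))) - 86 = (-36 + 60*((4 - 1*4)*(1 + 2*(4 - 1*4)))) - 86 = (-36 + 60*((4 - 4)*(1 + 2*(4 - 4)))) - 86 = (-36 + 60*(0*(1 + 2*0))) - 86 = (-36 + 60*(0*(1 + 0))) - 86 = (-36 + 60*(0*1)) - 86 = (-36 + 60*0) - 86 = (-36 + 0) - 86 = -36 - 86 = -122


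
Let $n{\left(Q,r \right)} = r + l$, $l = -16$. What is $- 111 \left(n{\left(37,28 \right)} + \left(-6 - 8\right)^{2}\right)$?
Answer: $-23088$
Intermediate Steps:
$n{\left(Q,r \right)} = -16 + r$ ($n{\left(Q,r \right)} = r - 16 = -16 + r$)
$- 111 \left(n{\left(37,28 \right)} + \left(-6 - 8\right)^{2}\right) = - 111 \left(\left(-16 + 28\right) + \left(-6 - 8\right)^{2}\right) = - 111 \left(12 + \left(-14\right)^{2}\right) = - 111 \left(12 + 196\right) = \left(-111\right) 208 = -23088$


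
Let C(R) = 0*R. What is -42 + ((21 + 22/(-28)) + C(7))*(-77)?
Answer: -3197/2 ≈ -1598.5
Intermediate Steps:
C(R) = 0
-42 + ((21 + 22/(-28)) + C(7))*(-77) = -42 + ((21 + 22/(-28)) + 0)*(-77) = -42 + ((21 + 22*(-1/28)) + 0)*(-77) = -42 + ((21 - 11/14) + 0)*(-77) = -42 + (283/14 + 0)*(-77) = -42 + (283/14)*(-77) = -42 - 3113/2 = -3197/2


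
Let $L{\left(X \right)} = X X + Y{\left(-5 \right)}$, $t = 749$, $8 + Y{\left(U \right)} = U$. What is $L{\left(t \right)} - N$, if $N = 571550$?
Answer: $-10562$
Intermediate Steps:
$Y{\left(U \right)} = -8 + U$
$L{\left(X \right)} = -13 + X^{2}$ ($L{\left(X \right)} = X X - 13 = X^{2} - 13 = -13 + X^{2}$)
$L{\left(t \right)} - N = \left(-13 + 749^{2}\right) - 571550 = \left(-13 + 561001\right) - 571550 = 560988 - 571550 = -10562$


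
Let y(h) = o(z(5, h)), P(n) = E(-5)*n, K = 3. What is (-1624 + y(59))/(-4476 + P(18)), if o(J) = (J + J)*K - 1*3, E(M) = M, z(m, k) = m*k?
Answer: -143/4566 ≈ -0.031318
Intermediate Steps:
z(m, k) = k*m
o(J) = -3 + 6*J (o(J) = (J + J)*3 - 1*3 = (2*J)*3 - 3 = 6*J - 3 = -3 + 6*J)
P(n) = -5*n
y(h) = -3 + 30*h (y(h) = -3 + 6*(h*5) = -3 + 6*(5*h) = -3 + 30*h)
(-1624 + y(59))/(-4476 + P(18)) = (-1624 + (-3 + 30*59))/(-4476 - 5*18) = (-1624 + (-3 + 1770))/(-4476 - 90) = (-1624 + 1767)/(-4566) = 143*(-1/4566) = -143/4566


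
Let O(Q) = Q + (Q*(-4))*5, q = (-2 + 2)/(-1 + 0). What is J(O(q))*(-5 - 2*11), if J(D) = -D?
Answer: 0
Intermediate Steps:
q = 0 (q = 0/(-1) = 0*(-1) = 0)
O(Q) = -19*Q (O(Q) = Q - 4*Q*5 = Q - 20*Q = -19*Q)
J(O(q))*(-5 - 2*11) = (-(-19)*0)*(-5 - 2*11) = (-1*0)*(-5 - 22) = 0*(-27) = 0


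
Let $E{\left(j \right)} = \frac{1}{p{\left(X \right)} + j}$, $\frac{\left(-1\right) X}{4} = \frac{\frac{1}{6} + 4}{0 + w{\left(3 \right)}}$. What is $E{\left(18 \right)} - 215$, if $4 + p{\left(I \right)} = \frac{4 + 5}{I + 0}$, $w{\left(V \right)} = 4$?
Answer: $- \frac{63615}{296} \approx -214.92$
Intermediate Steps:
$X = - \frac{25}{6}$ ($X = - 4 \frac{\frac{1}{6} + 4}{0 + 4} = - 4 \frac{\frac{1}{6} + 4}{4} = - 4 \cdot \frac{25}{6} \cdot \frac{1}{4} = \left(-4\right) \frac{25}{24} = - \frac{25}{6} \approx -4.1667$)
$p{\left(I \right)} = -4 + \frac{9}{I}$ ($p{\left(I \right)} = -4 + \frac{4 + 5}{I + 0} = -4 + \frac{9}{I}$)
$E{\left(j \right)} = \frac{1}{- \frac{154}{25} + j}$ ($E{\left(j \right)} = \frac{1}{\left(-4 + \frac{9}{- \frac{25}{6}}\right) + j} = \frac{1}{\left(-4 + 9 \left(- \frac{6}{25}\right)\right) + j} = \frac{1}{\left(-4 - \frac{54}{25}\right) + j} = \frac{1}{- \frac{154}{25} + j}$)
$E{\left(18 \right)} - 215 = \frac{25}{-154 + 25 \cdot 18} - 215 = \frac{25}{-154 + 450} - 215 = \frac{25}{296} - 215 = - \frac{63615}{296}$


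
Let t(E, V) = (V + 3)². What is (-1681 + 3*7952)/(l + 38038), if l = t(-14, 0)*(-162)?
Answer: 4435/7316 ≈ 0.60621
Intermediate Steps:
t(E, V) = (3 + V)²
l = -1458 (l = (3 + 0)²*(-162) = 3²*(-162) = 9*(-162) = -1458)
(-1681 + 3*7952)/(l + 38038) = (-1681 + 3*7952)/(-1458 + 38038) = (-1681 + 23856)/36580 = 22175*(1/36580) = 4435/7316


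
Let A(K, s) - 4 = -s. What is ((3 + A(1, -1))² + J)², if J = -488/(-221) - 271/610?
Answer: 78599377565641/18173736100 ≈ 4324.9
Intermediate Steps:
A(K, s) = 4 - s
J = 237789/134810 (J = -488*(-1/221) - 271*1/610 = 488/221 - 271/610 = 237789/134810 ≈ 1.7639)
((3 + A(1, -1))² + J)² = ((3 + (4 - 1*(-1)))² + 237789/134810)² = ((3 + (4 + 1))² + 237789/134810)² = ((3 + 5)² + 237789/134810)² = (8² + 237789/134810)² = (64 + 237789/134810)² = (8865629/134810)² = 78599377565641/18173736100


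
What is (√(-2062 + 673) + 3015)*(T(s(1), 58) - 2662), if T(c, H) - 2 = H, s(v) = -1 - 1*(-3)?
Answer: -7845030 - 2602*I*√1389 ≈ -7.845e+6 - 96975.0*I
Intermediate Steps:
s(v) = 2 (s(v) = -1 + 3 = 2)
T(c, H) = 2 + H
(√(-2062 + 673) + 3015)*(T(s(1), 58) - 2662) = (√(-2062 + 673) + 3015)*((2 + 58) - 2662) = (√(-1389) + 3015)*(60 - 2662) = (I*√1389 + 3015)*(-2602) = (3015 + I*√1389)*(-2602) = -7845030 - 2602*I*√1389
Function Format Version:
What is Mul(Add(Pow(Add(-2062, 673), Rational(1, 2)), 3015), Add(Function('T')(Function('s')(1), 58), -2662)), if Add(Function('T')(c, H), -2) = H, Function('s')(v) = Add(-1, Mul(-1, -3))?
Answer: Add(-7845030, Mul(-2602, I, Pow(1389, Rational(1, 2)))) ≈ Add(-7.8450e+6, Mul(-96975., I))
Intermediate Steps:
Function('s')(v) = 2 (Function('s')(v) = Add(-1, 3) = 2)
Function('T')(c, H) = Add(2, H)
Mul(Add(Pow(Add(-2062, 673), Rational(1, 2)), 3015), Add(Function('T')(Function('s')(1), 58), -2662)) = Mul(Add(Pow(Add(-2062, 673), Rational(1, 2)), 3015), Add(Add(2, 58), -2662)) = Mul(Add(Pow(-1389, Rational(1, 2)), 3015), Add(60, -2662)) = Mul(Add(Mul(I, Pow(1389, Rational(1, 2))), 3015), -2602) = Mul(Add(3015, Mul(I, Pow(1389, Rational(1, 2)))), -2602) = Add(-7845030, Mul(-2602, I, Pow(1389, Rational(1, 2))))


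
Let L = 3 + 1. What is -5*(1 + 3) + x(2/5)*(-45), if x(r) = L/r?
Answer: -470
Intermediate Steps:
L = 4
x(r) = 4/r
-5*(1 + 3) + x(2/5)*(-45) = -5*(1 + 3) + (4/((2/5)))*(-45) = -5*4 + (4/((2*(1/5))))*(-45) = -20 + (4/(2/5))*(-45) = -20 + (4*(5/2))*(-45) = -20 + 10*(-45) = -20 - 450 = -470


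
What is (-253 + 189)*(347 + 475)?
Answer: -52608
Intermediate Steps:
(-253 + 189)*(347 + 475) = -64*822 = -52608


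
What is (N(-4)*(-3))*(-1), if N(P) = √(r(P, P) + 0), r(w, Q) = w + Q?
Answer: 6*I*√2 ≈ 8.4853*I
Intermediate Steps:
r(w, Q) = Q + w
N(P) = √2*√P (N(P) = √((P + P) + 0) = √(2*P + 0) = √(2*P) = √2*√P)
(N(-4)*(-3))*(-1) = ((√2*√(-4))*(-3))*(-1) = ((√2*(2*I))*(-3))*(-1) = ((2*I*√2)*(-3))*(-1) = -6*I*√2*(-1) = 6*I*√2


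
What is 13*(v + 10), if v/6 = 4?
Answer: 442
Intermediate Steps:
v = 24 (v = 6*4 = 24)
13*(v + 10) = 13*(24 + 10) = 13*34 = 442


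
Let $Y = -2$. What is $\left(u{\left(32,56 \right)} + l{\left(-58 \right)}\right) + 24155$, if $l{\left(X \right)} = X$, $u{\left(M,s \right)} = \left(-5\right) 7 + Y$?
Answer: $24060$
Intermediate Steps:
$u{\left(M,s \right)} = -37$ ($u{\left(M,s \right)} = \left(-5\right) 7 - 2 = -35 - 2 = -37$)
$\left(u{\left(32,56 \right)} + l{\left(-58 \right)}\right) + 24155 = \left(-37 - 58\right) + 24155 = -95 + 24155 = 24060$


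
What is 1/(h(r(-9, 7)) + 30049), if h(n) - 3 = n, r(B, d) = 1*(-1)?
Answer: 1/30051 ≈ 3.3277e-5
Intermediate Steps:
r(B, d) = -1
h(n) = 3 + n
1/(h(r(-9, 7)) + 30049) = 1/((3 - 1) + 30049) = 1/(2 + 30049) = 1/30051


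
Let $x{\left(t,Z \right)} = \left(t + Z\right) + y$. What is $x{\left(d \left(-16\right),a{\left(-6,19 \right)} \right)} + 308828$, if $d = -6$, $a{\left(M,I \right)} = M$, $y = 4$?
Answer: $308922$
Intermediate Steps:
$x{\left(t,Z \right)} = 4 + Z + t$ ($x{\left(t,Z \right)} = \left(t + Z\right) + 4 = \left(Z + t\right) + 4 = 4 + Z + t$)
$x{\left(d \left(-16\right),a{\left(-6,19 \right)} \right)} + 308828 = \left(4 - 6 - -96\right) + 308828 = \left(4 - 6 + 96\right) + 308828 = 94 + 308828 = 308922$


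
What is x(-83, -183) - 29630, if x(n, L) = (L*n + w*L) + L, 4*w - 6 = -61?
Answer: -48431/4 ≈ -12108.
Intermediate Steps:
w = -55/4 (w = 3/2 + (¼)*(-61) = 3/2 - 61/4 = -55/4 ≈ -13.750)
x(n, L) = -51*L/4 + L*n (x(n, L) = (L*n - 55*L/4) + L = (-55*L/4 + L*n) + L = -51*L/4 + L*n)
x(-83, -183) - 29630 = (¼)*(-183)*(-51 + 4*(-83)) - 29630 = (¼)*(-183)*(-51 - 332) - 29630 = (¼)*(-183)*(-383) - 29630 = 70089/4 - 29630 = -48431/4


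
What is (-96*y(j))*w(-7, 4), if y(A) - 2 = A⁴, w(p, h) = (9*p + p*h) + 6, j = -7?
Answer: 19608480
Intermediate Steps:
w(p, h) = 6 + 9*p + h*p (w(p, h) = (9*p + h*p) + 6 = 6 + 9*p + h*p)
y(A) = 2 + A⁴
(-96*y(j))*w(-7, 4) = (-96*(2 + (-7)⁴))*(6 + 9*(-7) + 4*(-7)) = (-96*(2 + 2401))*(6 - 63 - 28) = -96*2403*(-85) = -230688*(-85) = 19608480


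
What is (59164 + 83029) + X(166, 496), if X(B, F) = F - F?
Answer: 142193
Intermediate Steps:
X(B, F) = 0
(59164 + 83029) + X(166, 496) = (59164 + 83029) + 0 = 142193 + 0 = 142193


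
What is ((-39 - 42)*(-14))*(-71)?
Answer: -80514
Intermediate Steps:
((-39 - 42)*(-14))*(-71) = -81*(-14)*(-71) = 1134*(-71) = -80514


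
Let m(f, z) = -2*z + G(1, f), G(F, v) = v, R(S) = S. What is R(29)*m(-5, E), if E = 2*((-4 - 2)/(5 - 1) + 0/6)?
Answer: 29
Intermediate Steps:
E = -3 (E = 2*(-6/4 + 0*(1/6)) = 2*(-6*1/4 + 0) = 2*(-3/2 + 0) = 2*(-3/2) = -3)
m(f, z) = f - 2*z (m(f, z) = -2*z + f = f - 2*z)
R(29)*m(-5, E) = 29*(-5 - 2*(-3)) = 29*(-5 + 6) = 29*1 = 29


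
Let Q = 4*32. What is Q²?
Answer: 16384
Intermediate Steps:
Q = 128
Q² = 128² = 16384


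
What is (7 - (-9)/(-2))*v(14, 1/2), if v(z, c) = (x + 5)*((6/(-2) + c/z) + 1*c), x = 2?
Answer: -345/8 ≈ -43.125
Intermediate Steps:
v(z, c) = -21 + 7*c + 7*c/z (v(z, c) = (2 + 5)*((6/(-2) + c/z) + 1*c) = 7*((6*(-½) + c/z) + c) = 7*((-3 + c/z) + c) = 7*(-3 + c + c/z) = -21 + 7*c + 7*c/z)
(7 - (-9)/(-2))*v(14, 1/2) = (7 - (-9)/(-2))*(-21 + 7/2 + 7/(2*14)) = (7 - (-9)*(-1)/2)*(-21 + 7*(½) + 7*(½)*(1/14)) = (7 - 3*3/2)*(-21 + 7/2 + ¼) = (7 - 9/2)*(-69/4) = (5/2)*(-69/4) = -345/8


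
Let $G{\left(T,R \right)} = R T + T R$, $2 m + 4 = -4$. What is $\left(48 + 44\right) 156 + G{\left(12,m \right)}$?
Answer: $14256$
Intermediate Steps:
$m = -4$ ($m = -2 + \frac{1}{2} \left(-4\right) = -2 - 2 = -4$)
$G{\left(T,R \right)} = 2 R T$ ($G{\left(T,R \right)} = R T + R T = 2 R T$)
$\left(48 + 44\right) 156 + G{\left(12,m \right)} = \left(48 + 44\right) 156 + 2 \left(-4\right) 12 = 92 \cdot 156 - 96 = 14352 - 96 = 14256$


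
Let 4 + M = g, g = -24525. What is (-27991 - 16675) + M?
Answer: -69195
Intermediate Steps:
M = -24529 (M = -4 - 24525 = -24529)
(-27991 - 16675) + M = (-27991 - 16675) - 24529 = -44666 - 24529 = -69195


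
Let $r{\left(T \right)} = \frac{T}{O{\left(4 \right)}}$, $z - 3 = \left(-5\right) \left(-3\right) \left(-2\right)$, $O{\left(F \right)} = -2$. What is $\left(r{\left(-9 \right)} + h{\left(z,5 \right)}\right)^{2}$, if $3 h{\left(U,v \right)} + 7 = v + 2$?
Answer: $\frac{81}{4} \approx 20.25$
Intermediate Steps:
$z = -27$ ($z = 3 + \left(-5\right) \left(-3\right) \left(-2\right) = 3 + 15 \left(-2\right) = 3 - 30 = -27$)
$r{\left(T \right)} = - \frac{T}{2}$ ($r{\left(T \right)} = \frac{T}{-2} = T \left(- \frac{1}{2}\right) = - \frac{T}{2}$)
$h{\left(U,v \right)} = - \frac{5}{3} + \frac{v}{3}$ ($h{\left(U,v \right)} = - \frac{7}{3} + \frac{v + 2}{3} = - \frac{7}{3} + \frac{2 + v}{3} = - \frac{7}{3} + \left(\frac{2}{3} + \frac{v}{3}\right) = - \frac{5}{3} + \frac{v}{3}$)
$\left(r{\left(-9 \right)} + h{\left(z,5 \right)}\right)^{2} = \left(\left(- \frac{1}{2}\right) \left(-9\right) + \left(- \frac{5}{3} + \frac{1}{3} \cdot 5\right)\right)^{2} = \left(\frac{9}{2} + \left(- \frac{5}{3} + \frac{5}{3}\right)\right)^{2} = \left(\frac{9}{2} + 0\right)^{2} = \left(\frac{9}{2}\right)^{2} = \frac{81}{4}$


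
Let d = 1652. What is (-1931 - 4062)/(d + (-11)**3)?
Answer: -5993/321 ≈ -18.670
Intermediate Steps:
(-1931 - 4062)/(d + (-11)**3) = (-1931 - 4062)/(1652 + (-11)**3) = -5993/(1652 - 1331) = -5993/321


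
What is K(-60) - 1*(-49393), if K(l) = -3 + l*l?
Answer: 52990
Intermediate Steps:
K(l) = -3 + l**2
K(-60) - 1*(-49393) = (-3 + (-60)**2) - 1*(-49393) = (-3 + 3600) + 49393 = 3597 + 49393 = 52990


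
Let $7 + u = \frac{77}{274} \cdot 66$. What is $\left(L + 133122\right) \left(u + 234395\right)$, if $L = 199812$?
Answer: $\frac{10691741596998}{137} \approx 7.8042 \cdot 10^{10}$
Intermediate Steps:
$u = \frac{1582}{137}$ ($u = -7 + \frac{77}{274} \cdot 66 = -7 + \frac{2541}{137} = \frac{1582}{137} \approx 11.547$)
$\left(L + 133122\right) \left(u + 234395\right) = \left(199812 + 133122\right) \left(\frac{1582}{137} + 234395\right) = 332934 \cdot \frac{32113697}{137} = \frac{10691741596998}{137}$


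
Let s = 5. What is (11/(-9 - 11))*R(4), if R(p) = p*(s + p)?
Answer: -99/5 ≈ -19.800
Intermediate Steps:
R(p) = p*(5 + p)
(11/(-9 - 11))*R(4) = (11/(-9 - 11))*(4*(5 + 4)) = (11/(-20))*(4*9) = (11*(-1/20))*36 = -11/20*36 = -99/5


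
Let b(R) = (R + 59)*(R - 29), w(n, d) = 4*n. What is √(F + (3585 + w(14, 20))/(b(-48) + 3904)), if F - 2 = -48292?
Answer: I*√451270943673/3057 ≈ 219.75*I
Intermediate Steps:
b(R) = (-29 + R)*(59 + R) (b(R) = (59 + R)*(-29 + R) = (-29 + R)*(59 + R))
F = -48290 (F = 2 - 48292 = -48290)
√(F + (3585 + w(14, 20))/(b(-48) + 3904)) = √(-48290 + (3585 + 4*14)/((-1711 + (-48)² + 30*(-48)) + 3904)) = √(-48290 + (3585 + 56)/((-1711 + 2304 - 1440) + 3904)) = √(-48290 + 3641/(-847 + 3904)) = √(-48290 + 3641/3057) = √(-147618889/3057) = I*√451270943673/3057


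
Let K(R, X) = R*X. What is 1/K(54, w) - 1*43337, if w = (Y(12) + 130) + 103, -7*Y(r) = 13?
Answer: -3786440357/87372 ≈ -43337.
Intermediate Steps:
Y(r) = -13/7 (Y(r) = -⅐*13 = -13/7)
w = 1618/7 (w = (-13/7 + 130) + 103 = 897/7 + 103 = 1618/7 ≈ 231.14)
1/K(54, w) - 1*43337 = 1/(54*(1618/7)) - 1*43337 = 1/(87372/7) - 43337 = 7/87372 - 43337 = -3786440357/87372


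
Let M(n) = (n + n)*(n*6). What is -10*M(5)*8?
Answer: -24000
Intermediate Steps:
M(n) = 12*n² (M(n) = (2*n)*(6*n) = 12*n²)
-10*M(5)*8 = -120*5²*8 = -120*25*8 = -10*300*8 = -3000*8 = -24000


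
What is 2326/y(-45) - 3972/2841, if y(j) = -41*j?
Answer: -240058/1747215 ≈ -0.13739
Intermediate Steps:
2326/y(-45) - 3972/2841 = 2326/((-41*(-45))) - 3972/2841 = 2326/1845 - 3972*1/2841 = 2326*(1/1845) - 1324/947 = 2326/1845 - 1324/947 = -240058/1747215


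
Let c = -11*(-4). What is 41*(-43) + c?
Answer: -1719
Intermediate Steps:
c = 44
41*(-43) + c = 41*(-43) + 44 = -1763 + 44 = -1719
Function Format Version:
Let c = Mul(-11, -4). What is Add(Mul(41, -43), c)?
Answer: -1719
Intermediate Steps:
c = 44
Add(Mul(41, -43), c) = Add(Mul(41, -43), 44) = Add(-1763, 44) = -1719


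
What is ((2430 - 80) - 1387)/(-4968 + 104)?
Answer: -963/4864 ≈ -0.19799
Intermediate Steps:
((2430 - 80) - 1387)/(-4968 + 104) = (2350 - 1387)/(-4864) = 963*(-1/4864) = -963/4864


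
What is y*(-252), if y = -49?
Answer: 12348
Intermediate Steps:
y*(-252) = -49*(-252) = 12348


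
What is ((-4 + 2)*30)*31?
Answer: -1860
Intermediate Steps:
((-4 + 2)*30)*31 = -2*30*31 = -60*31 = -1860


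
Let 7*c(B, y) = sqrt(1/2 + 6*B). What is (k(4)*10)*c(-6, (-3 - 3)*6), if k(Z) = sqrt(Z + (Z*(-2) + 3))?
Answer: -5*sqrt(142)/7 ≈ -8.5117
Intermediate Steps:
k(Z) = sqrt(3 - Z) (k(Z) = sqrt(Z + (-2*Z + 3)) = sqrt(Z + (3 - 2*Z)) = sqrt(3 - Z))
c(B, y) = sqrt(1/2 + 6*B)/7
(k(4)*10)*c(-6, (-3 - 3)*6) = (sqrt(3 - 1*4)*10)*(sqrt(2 + 24*(-6))/14) = (sqrt(3 - 4)*10)*(sqrt(2 - 144)/14) = (sqrt(-1)*10)*(sqrt(-142)/14) = (I*10)*((I*sqrt(142))/14) = (10*I)*(I*sqrt(142)/14) = -5*sqrt(142)/7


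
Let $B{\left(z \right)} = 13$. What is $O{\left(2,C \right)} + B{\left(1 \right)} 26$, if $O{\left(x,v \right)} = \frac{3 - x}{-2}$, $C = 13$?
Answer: $\frac{675}{2} \approx 337.5$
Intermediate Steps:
$O{\left(x,v \right)} = - \frac{3}{2} + \frac{x}{2}$ ($O{\left(x,v \right)} = \left(3 - x\right) \left(- \frac{1}{2}\right) = - \frac{3}{2} + \frac{x}{2}$)
$O{\left(2,C \right)} + B{\left(1 \right)} 26 = \left(- \frac{3}{2} + \frac{1}{2} \cdot 2\right) + 13 \cdot 26 = \left(- \frac{3}{2} + 1\right) + 338 = - \frac{1}{2} + 338 = \frac{675}{2}$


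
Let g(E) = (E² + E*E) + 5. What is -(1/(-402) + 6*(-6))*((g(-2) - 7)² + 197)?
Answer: 3372209/402 ≈ 8388.6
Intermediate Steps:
g(E) = 5 + 2*E² (g(E) = (E² + E²) + 5 = 2*E² + 5 = 5 + 2*E²)
-(1/(-402) + 6*(-6))*((g(-2) - 7)² + 197) = -(1/(-402) + 6*(-6))*(((5 + 2*(-2)²) - 7)² + 197) = -(-1/402 - 36)*(((5 + 2*4) - 7)² + 197) = -(-14473)*(((5 + 8) - 7)² + 197)/402 = -(-14473)*((13 - 7)² + 197)/402 = -(-14473)*(6² + 197)/402 = -(-14473)*(36 + 197)/402 = -(-14473)*233/402 = -1*(-3372209/402) = 3372209/402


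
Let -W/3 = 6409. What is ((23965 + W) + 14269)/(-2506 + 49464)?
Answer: 19007/46958 ≈ 0.40477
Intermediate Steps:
W = -19227 (W = -3*6409 = -19227)
((23965 + W) + 14269)/(-2506 + 49464) = ((23965 - 19227) + 14269)/(-2506 + 49464) = (4738 + 14269)/46958 = 19007*(1/46958) = 19007/46958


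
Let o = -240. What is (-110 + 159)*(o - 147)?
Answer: -18963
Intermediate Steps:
(-110 + 159)*(o - 147) = (-110 + 159)*(-240 - 147) = 49*(-387) = -18963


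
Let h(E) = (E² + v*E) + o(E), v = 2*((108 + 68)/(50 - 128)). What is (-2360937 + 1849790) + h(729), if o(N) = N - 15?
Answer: 230336/13 ≈ 17718.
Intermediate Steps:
o(N) = -15 + N
v = -176/39 (v = 2*(176/(-78)) = 2*(176*(-1/78)) = 2*(-88/39) = -176/39 ≈ -4.5128)
h(E) = -15 + E² - 137*E/39 (h(E) = (E² - 176*E/39) + (-15 + E) = -15 + E² - 137*E/39)
(-2360937 + 1849790) + h(729) = (-2360937 + 1849790) + (-15 + 729² - 137/39*729) = -511147 + (-15 + 531441 - 33291/13) = -511147 + 6875247/13 = 230336/13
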